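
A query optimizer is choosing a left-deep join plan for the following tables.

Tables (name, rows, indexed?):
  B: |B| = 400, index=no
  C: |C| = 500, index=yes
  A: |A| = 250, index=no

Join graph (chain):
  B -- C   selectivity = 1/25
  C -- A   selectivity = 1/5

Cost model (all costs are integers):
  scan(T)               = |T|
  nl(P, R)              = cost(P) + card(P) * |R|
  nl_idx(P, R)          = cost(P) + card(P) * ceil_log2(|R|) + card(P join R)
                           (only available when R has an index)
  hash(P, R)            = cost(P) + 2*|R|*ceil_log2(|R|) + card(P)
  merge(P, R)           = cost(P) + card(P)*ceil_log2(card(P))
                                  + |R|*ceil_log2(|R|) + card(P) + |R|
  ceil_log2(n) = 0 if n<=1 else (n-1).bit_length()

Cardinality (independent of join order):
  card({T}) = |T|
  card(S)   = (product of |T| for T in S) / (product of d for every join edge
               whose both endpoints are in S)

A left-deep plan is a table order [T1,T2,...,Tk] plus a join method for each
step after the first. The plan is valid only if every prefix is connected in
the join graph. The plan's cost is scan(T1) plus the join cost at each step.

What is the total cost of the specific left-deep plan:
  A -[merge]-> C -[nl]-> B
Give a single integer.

10007500

step 1: scan A: cost=250, card=250
step 2: join C via merge
    card(P join C) = 250*500/(5) = 25000
    cost = 250 + 250*8 + 500*9 + 250 + 500 = 7500
step 3: join B via nl
    card(P join B) = 25000*400/(25) = 400000
    cost = 7500 + 25000*400 = 10007500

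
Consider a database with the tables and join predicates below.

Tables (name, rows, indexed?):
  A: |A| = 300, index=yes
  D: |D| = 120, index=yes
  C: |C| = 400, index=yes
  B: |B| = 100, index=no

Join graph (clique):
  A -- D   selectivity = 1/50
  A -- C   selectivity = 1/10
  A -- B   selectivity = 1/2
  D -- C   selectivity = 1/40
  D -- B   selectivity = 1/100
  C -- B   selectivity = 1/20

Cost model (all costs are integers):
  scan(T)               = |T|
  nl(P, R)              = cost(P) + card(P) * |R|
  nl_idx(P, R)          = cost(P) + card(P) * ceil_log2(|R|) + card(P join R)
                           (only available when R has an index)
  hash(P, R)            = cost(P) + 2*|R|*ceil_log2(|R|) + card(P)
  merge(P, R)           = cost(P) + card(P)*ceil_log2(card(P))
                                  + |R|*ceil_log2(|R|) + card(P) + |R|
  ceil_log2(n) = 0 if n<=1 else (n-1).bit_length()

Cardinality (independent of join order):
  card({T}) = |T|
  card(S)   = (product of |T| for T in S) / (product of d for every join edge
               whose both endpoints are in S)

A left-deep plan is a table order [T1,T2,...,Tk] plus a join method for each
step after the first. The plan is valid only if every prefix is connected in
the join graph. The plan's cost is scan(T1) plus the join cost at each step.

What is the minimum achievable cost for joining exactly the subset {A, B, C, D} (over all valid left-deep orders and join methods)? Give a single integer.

2618

Selinger DP over subsets of {A,B,C,D}:
  {A}: scan cost=300, card=300
  {D}: scan cost=120, card=120
  {C}: scan cost=400, card=400
  {B}: scan cost=100, card=100
  {AD}: card=720; try (A,nl_idx)→1920, (D,hash)→2280, (D,nl_idx)→3120, (A,merge)→4080, (D,merge)→4260, (A,hash)→5640 …(+2); best=1920 via (A,nl_idx)
  {AC}: card=12000; try (A,hash)→6200, (C,merge)→7300, (A,merge)→7400, (C,hash)→7800, (C,nl_idx)→15000, (A,nl_idx)→16000 …(+2); best=6200 via (A,hash)
  {AB}: card=15000; try (B,hash)→2000, (A,merge)→3900, (B,merge)→4100, (A,hash)→5600, (A,nl_idx)→16000, (A,nl)→30100 …(+1); best=2000 via (B,hash)
  {CD}: card=1200; try (C,nl_idx)→2400, (D,hash)→2480, (D,nl_idx)→4400, (C,merge)→5080, (D,merge)→5360, (C,hash)→7440 …(+2); best=2400 via (C,nl_idx)
  {BD}: card=120; try (D,nl_idx)→920, (B,hash)→1640, (D,merge)→1860, (D,hash)→1880, (B,merge)→1880, (D,nl)→12100 …(+1); best=920 via (D,nl_idx)
  {BC}: card=2000; try (B,hash)→2200, (C,nl_idx)→3000, (C,merge)→4900, (B,merge)→5200, (C,hash)→7400, (C,nl)→40100 …(+1); best=2200 via (B,hash)
  {ACD}: card=720; try (A,hash)→9000, (C,nl_idx)→9120, (C,hash)→9840, (C,merge)→13840, (A,nl_idx)→13920, (A,merge)→19800 …(+6); best=9000 via (A,hash)
  {ABD}: card=360; try (A,nl_idx)→2360, (B,hash)→4040, (A,merge)→4880, (A,hash)→6440, (B,merge)→10640, (D,hash)→18680 …(+5); best=2360 via (A,nl_idx)
  {ABC}: card=30000; try (A,hash)→9600, (B,hash)→19600, (C,hash)→24200, (A,merge)→29200, (A,nl_idx)→50200, (C,nl_idx)→167000 …(+5); best=9600 via (A,hash)
  {BCD}: card=60; try (C,nl_idx)→2060, (B,hash)→5000, (D,hash)→5880, (C,merge)→5880, (C,hash)→8240, (D,nl_idx)→16260 …(+5); best=2060 via (C,nl_idx)
  {ABCD}: card=18; try (A,nl_idx)→2618, (A,merge)→5480, (C,nl_idx)→5618, (A,hash)→7520, (C,hash)→9920, (C,merge)→9960 …(+9); best=2618 via (A,nl_idx)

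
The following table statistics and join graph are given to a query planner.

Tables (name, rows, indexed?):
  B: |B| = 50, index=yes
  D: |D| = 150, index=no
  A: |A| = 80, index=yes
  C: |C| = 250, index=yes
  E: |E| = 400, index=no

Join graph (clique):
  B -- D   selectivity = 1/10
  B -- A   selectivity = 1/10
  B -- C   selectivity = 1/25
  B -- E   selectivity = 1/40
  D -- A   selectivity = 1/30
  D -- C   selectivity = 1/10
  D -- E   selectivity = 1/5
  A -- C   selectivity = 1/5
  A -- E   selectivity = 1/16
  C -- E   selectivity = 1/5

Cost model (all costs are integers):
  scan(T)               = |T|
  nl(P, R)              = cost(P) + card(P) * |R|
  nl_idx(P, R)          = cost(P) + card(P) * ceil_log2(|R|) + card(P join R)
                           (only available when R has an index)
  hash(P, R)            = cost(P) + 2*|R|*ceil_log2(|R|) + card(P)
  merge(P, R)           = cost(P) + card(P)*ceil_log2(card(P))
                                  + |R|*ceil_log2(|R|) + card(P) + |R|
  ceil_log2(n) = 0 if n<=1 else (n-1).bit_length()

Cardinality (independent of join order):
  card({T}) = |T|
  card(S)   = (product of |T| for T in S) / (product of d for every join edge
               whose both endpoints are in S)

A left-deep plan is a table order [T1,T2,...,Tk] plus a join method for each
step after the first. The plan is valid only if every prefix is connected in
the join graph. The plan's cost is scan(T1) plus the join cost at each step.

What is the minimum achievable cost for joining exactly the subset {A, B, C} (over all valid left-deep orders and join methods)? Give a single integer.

Selinger DP over subsets of {A,B,C}:
  {B}: scan cost=50, card=50
  {A}: scan cost=80, card=80
  {C}: scan cost=250, card=250
  {AB}: card=400; try (B,hash)→760, (A,nl_idx)→800, (B,nl_idx)→960, (A,merge)→1040, (B,merge)→1070, (A,hash)→1220 …(+2); best=760 via (B,hash)
  {BC}: card=500; try (C,nl_idx)→950, (B,hash)→1100, (B,nl_idx)→2250, (C,merge)→2650, (B,merge)→2850, (C,hash)→4100 …(+2); best=950 via (C,nl_idx)
  {AC}: card=4000; try (A,hash)→1620, (C,merge)→2970, (A,merge)→3140, (C,hash)→4160, (C,nl_idx)→4720, (A,nl_idx)→6000 …(+2); best=1620 via (A,hash)
  {ABC}: card=800; try (A,hash)→2570, (C,nl_idx)→4760, (C,hash)→5160, (A,nl_idx)→5250, (B,hash)→6220, (A,merge)→6590 …(+6); best=2570 via (A,hash)

2570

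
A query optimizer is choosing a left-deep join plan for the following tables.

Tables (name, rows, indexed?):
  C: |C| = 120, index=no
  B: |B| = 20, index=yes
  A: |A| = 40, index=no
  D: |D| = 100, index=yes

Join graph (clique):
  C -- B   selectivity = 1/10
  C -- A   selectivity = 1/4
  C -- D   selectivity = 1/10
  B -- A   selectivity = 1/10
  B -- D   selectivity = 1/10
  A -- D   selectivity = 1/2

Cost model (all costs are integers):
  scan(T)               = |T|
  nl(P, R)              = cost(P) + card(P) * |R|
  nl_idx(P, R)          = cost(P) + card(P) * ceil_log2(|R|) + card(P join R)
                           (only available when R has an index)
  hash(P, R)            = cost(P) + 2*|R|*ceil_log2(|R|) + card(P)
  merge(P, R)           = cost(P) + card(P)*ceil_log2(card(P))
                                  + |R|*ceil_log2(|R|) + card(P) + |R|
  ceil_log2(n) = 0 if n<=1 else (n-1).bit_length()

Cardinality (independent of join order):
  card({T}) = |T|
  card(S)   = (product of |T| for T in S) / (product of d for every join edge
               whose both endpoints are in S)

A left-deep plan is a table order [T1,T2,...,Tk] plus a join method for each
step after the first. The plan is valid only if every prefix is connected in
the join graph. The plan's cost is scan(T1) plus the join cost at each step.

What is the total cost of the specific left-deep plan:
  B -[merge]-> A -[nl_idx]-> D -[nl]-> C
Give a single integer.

step 1: scan B: cost=20, card=20
step 2: join A via merge
    card(P join A) = 20*40/(10) = 80
    cost = 20 + 20*5 + 40*6 + 20 + 40 = 420
step 3: join D via nl_idx
    card(P join D) = 80*100/(10*2) = 400
    cost = 420 + 80*7 + 400 = 1380
step 4: join C via nl
    card(P join C) = 400*120/(10*4*10) = 120
    cost = 1380 + 400*120 = 49380

49380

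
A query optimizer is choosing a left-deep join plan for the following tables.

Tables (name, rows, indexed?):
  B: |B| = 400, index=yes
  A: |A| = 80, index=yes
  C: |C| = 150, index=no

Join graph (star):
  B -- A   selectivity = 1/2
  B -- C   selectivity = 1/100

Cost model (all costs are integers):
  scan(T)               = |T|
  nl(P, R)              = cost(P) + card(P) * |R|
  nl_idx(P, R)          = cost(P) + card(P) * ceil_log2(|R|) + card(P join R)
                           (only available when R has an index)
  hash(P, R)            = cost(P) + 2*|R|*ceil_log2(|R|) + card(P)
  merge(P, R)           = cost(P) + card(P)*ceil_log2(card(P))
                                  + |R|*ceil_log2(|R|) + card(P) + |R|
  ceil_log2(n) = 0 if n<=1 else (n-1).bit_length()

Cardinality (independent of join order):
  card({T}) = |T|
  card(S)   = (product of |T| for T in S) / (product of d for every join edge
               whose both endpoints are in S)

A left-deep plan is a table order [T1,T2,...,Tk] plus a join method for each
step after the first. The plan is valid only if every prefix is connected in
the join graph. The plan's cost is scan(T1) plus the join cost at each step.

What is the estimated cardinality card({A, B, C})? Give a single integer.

Tables in S: A(80), B(400), C(150)
Edges inside S: B-A(d=2), B-C(d=100)
numerator = 80 * 400 * 150 = 4800000
denominator = 2 * 100 = 200
card(S) = 4800000 / 200 = 24000

24000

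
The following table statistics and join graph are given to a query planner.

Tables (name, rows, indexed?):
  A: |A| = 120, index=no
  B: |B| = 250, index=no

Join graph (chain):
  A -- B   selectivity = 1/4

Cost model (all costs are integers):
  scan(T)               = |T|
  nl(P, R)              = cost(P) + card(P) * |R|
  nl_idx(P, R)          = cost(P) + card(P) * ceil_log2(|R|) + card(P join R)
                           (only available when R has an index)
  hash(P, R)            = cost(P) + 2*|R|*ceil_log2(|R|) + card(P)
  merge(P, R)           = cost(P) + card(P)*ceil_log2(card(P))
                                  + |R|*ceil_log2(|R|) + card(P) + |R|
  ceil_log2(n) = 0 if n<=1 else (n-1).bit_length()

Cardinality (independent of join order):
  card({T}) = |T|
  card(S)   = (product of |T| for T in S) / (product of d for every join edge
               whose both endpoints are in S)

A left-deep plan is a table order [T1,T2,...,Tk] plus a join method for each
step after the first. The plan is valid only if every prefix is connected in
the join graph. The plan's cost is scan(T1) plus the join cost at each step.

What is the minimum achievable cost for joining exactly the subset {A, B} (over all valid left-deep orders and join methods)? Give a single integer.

Selinger DP over subsets of {A,B}:
  {A}: scan cost=120, card=120
  {B}: scan cost=250, card=250
  {AB}: card=7500; try (A,hash)→2180, (B,merge)→3330, (A,merge)→3460, (B,hash)→4240, (B,nl)→30120, (A,nl)→30250; best=2180 via (A,hash)

2180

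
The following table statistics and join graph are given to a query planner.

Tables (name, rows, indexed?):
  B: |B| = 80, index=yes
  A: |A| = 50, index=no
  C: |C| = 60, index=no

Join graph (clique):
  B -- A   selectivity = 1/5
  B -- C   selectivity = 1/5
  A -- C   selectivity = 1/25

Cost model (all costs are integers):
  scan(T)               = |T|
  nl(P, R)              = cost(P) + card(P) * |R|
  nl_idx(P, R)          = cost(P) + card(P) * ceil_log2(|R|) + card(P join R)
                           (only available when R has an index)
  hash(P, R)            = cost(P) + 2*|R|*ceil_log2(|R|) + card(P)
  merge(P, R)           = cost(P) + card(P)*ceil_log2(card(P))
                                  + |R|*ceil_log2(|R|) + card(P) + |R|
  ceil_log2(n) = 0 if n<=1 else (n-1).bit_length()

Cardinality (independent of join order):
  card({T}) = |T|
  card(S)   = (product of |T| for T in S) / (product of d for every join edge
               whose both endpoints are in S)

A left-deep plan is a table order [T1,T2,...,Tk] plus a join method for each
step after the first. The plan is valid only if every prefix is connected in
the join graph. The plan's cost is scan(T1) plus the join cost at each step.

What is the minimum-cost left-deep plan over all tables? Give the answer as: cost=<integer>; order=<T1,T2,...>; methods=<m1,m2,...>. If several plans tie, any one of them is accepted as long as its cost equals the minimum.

cost=1944; order=C,A,B; methods=hash,nl_idx

Selinger DP (subsets sized 1..n):
  {B}: scan cost=80, card=80
  {A}: scan cost=50, card=50
  {C}: scan cost=60, card=60
  {AB}: card=800; try (A,hash)→760, (B,merge)→1040, (A,merge)→1070, (B,nl_idx)→1200, (B,hash)→1220, (B,nl)→4050 …(+1); best=760 via (A,hash)
  {BC}: card=960; try (C,hash)→880, (B,merge)→1120, (C,merge)→1140, (B,hash)→1240, (B,nl_idx)→1440, (B,nl)→4860 …(+1); best=880 via (C,hash)
  {AC}: card=120; try (A,hash)→720, (C,hash)→820, (C,merge)→820, (A,merge)→830, (C,nl)→3050, (A,nl)→3060; best=720 via (A,hash)
  {ABC}: card=384; try (B,nl_idx)→1944, (B,hash)→1960, (C,hash)→2280, (B,merge)→2320, (A,hash)→2440, (C,merge)→9980 …(+4); best=1944 via (B,nl_idx)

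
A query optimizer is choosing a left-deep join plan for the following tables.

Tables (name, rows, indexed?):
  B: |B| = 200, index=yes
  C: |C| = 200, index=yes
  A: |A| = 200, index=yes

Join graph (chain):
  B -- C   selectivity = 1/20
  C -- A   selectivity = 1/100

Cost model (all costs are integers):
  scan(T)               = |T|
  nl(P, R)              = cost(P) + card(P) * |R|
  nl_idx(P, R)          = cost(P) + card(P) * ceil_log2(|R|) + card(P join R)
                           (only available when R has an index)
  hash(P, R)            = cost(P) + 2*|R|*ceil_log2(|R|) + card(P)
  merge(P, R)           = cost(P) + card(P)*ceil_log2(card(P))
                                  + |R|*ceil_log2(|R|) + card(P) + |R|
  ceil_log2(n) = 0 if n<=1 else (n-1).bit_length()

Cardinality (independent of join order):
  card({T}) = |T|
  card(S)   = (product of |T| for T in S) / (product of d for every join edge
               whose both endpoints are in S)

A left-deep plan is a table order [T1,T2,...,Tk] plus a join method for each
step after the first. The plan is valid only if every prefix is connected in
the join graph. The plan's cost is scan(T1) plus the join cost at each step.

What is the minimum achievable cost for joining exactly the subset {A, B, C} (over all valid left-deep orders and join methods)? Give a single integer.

5800

Selinger DP over subsets of {A,B,C}:
  {B}: scan cost=200, card=200
  {C}: scan cost=200, card=200
  {A}: scan cost=200, card=200
  {BC}: card=2000; try (C,hash)→3600, (B,hash)→3600, (C,merge)→3800, (C,nl_idx)→3800, (B,merge)→3800, (B,nl_idx)→3800 …(+2); best=3600 via (C,hash)
  {AC}: card=400; try (C,nl_idx)→2200, (A,nl_idx)→2200, (C,hash)→3600, (A,hash)→3600, (C,merge)→3800, (A,merge)→3800 …(+2); best=2200 via (C,nl_idx)
  {ABC}: card=4000; try (B,hash)→5800, (B,merge)→8000, (A,hash)→8800, (B,nl_idx)→9400, (A,nl_idx)→23600, (A,merge)→29400 …(+2); best=5800 via (B,hash)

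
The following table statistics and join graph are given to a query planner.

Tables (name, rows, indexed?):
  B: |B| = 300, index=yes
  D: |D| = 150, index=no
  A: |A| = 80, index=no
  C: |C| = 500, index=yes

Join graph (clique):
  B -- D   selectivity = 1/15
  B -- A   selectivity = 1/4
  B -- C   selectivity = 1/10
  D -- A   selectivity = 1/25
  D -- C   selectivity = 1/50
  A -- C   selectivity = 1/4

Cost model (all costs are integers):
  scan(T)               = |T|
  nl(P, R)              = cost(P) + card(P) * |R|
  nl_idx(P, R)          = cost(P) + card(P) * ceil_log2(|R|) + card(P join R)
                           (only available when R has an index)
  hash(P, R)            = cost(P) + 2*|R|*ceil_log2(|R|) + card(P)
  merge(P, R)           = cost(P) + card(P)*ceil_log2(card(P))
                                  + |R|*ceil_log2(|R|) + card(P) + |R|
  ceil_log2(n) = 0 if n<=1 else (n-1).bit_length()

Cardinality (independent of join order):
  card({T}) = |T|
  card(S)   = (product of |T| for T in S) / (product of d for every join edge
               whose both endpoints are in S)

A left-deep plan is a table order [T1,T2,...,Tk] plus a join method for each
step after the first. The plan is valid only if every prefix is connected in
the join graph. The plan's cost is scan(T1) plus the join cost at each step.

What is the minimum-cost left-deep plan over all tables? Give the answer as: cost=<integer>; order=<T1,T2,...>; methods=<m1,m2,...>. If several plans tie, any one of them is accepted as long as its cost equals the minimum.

cost=12220; order=D,C,A,B; methods=nl_idx,hash,hash

Selinger DP (subsets sized 1..n):
  {B}: scan cost=300, card=300
  {D}: scan cost=150, card=150
  {A}: scan cost=80, card=80
  {C}: scan cost=500, card=500
  {BD}: card=3000; try (D,hash)→3000, (B,merge)→4500, (B,nl_idx)→4500, (D,merge)→4650, (B,hash)→5700, (B,nl)→45150 …(+1); best=3000 via (D,hash)
  {AB}: card=6000; try (A,hash)→1720, (B,merge)→3720, (A,merge)→3940, (B,hash)→5560, (B,nl_idx)→6800, (B,nl)→24080 …(+1); best=1720 via (A,hash)
  {BC}: card=15000; try (B,hash)→6400, (C,merge)→8300, (B,merge)→8500, (C,hash)→9600, (C,nl_idx)→18000, (B,nl_idx)→20000 …(+2); best=6400 via (B,hash)
  {AD}: card=480; try (A,hash)→1420, (D,merge)→2070, (A,merge)→2140, (D,hash)→2560, (D,nl)→12080, (A,nl)→12150; best=1420 via (A,hash)
  {CD}: card=1500; try (C,nl_idx)→3000, (D,hash)→3400, (C,merge)→6500, (D,merge)→6850, (C,hash)→9300, (C,nl)→75150 …(+1); best=3000 via (C,nl_idx)
  {AC}: card=10000; try (A,hash)→2120, (C,merge)→5720, (A,merge)→6140, (C,hash)→9160, (C,nl_idx)→10800, (C,nl)→40080 …(+1); best=2120 via (A,hash)
  {ABD}: card=2400; try (A,hash)→7120, (B,hash)→7300, (B,nl_idx)→8140, (B,merge)→9220, (D,hash)→10120, (A,merge)→42640 …(+4); best=7120 via (A,hash)
  {BCD}: card=3000; try (B,hash)→9900, (C,hash)→15000, (B,nl_idx)→19500, (D,hash)→23800, (B,merge)→24000, (C,nl_idx)→33000 …(+5); best=9900 via (B,hash)
  {ABC}: card=75000; try (C,hash)→16720, (B,hash)→17520, (A,hash)→22520, (C,merge)→90720, (C,nl_idx)→130720, (B,merge)→155120 …(+5); best=16720 via (C,hash)
  {ACD}: card=1200; try (A,hash)→5620, (C,nl_idx)→6940, (C,hash)→10900, (C,merge)→11220, (D,hash)→14520, (A,merge)→21640 …(+4); best=5620 via (A,hash)
  {ABCD}: card=600; try (B,hash)→12220, (A,hash)→14020, (B,nl_idx)→17020, (C,hash)→18520, (B,merge)→23020, (C,nl_idx)→29320 …(+8); best=12220 via (B,hash)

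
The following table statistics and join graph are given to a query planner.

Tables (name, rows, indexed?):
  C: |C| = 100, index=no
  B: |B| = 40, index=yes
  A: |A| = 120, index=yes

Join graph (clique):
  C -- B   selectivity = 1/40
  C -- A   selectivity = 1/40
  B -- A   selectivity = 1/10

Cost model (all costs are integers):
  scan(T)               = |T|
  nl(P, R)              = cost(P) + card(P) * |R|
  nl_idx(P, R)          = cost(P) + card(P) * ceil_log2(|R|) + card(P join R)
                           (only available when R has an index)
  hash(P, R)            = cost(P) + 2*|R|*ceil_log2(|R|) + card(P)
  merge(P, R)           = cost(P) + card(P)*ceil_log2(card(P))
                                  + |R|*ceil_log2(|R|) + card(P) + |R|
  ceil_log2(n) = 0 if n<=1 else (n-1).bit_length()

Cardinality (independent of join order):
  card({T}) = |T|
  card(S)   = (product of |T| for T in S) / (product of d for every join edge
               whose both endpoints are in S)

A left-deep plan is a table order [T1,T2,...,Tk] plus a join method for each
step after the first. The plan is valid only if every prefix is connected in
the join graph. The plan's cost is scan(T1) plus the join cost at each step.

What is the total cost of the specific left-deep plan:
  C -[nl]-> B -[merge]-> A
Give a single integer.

5860

step 1: scan C: cost=100, card=100
step 2: join B via nl
    card(P join B) = 100*40/(40) = 100
    cost = 100 + 100*40 = 4100
step 3: join A via merge
    card(P join A) = 100*120/(40*10) = 30
    cost = 4100 + 100*7 + 120*7 + 100 + 120 = 5860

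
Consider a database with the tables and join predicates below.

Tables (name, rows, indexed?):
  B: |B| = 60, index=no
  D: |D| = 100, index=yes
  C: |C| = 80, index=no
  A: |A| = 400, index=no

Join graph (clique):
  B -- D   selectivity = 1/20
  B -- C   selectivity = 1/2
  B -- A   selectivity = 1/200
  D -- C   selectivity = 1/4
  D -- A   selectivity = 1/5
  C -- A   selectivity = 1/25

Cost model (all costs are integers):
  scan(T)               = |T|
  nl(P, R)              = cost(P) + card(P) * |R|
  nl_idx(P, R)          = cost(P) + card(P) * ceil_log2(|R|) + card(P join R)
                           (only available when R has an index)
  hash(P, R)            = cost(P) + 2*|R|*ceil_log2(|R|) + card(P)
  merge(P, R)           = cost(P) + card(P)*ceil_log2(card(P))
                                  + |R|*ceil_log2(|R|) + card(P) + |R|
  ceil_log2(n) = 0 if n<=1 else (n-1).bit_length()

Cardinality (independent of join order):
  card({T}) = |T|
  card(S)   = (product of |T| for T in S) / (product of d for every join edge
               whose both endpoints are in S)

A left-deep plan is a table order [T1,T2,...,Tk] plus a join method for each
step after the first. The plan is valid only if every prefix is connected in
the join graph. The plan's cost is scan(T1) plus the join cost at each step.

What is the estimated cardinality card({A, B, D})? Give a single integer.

Tables in S: A(400), B(60), D(100)
Edges inside S: B-D(d=20), B-A(d=200), D-A(d=5)
numerator = 400 * 60 * 100 = 2400000
denominator = 20 * 200 * 5 = 20000
card(S) = 2400000 / 20000 = 120

120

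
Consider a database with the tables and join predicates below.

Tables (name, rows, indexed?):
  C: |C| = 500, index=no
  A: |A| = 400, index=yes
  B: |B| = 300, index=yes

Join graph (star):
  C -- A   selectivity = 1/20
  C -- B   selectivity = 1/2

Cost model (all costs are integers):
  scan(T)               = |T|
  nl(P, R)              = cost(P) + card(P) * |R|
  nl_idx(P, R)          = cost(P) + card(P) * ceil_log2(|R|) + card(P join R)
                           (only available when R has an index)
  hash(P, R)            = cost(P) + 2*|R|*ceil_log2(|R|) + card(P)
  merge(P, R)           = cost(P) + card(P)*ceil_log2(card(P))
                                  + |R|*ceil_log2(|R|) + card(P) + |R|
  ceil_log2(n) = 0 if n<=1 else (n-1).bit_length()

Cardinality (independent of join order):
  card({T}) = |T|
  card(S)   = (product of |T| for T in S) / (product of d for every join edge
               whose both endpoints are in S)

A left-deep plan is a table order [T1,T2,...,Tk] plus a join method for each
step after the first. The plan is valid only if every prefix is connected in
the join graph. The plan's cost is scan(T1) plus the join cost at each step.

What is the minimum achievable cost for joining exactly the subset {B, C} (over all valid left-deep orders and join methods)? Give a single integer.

Selinger DP over subsets of {B,C}:
  {C}: scan cost=500, card=500
  {B}: scan cost=300, card=300
  {BC}: card=75000; try (B,hash)→6400, (C,merge)→8300, (B,merge)→8500, (C,hash)→9600, (B,nl_idx)→80000, (C,nl)→150300 …(+1); best=6400 via (B,hash)

6400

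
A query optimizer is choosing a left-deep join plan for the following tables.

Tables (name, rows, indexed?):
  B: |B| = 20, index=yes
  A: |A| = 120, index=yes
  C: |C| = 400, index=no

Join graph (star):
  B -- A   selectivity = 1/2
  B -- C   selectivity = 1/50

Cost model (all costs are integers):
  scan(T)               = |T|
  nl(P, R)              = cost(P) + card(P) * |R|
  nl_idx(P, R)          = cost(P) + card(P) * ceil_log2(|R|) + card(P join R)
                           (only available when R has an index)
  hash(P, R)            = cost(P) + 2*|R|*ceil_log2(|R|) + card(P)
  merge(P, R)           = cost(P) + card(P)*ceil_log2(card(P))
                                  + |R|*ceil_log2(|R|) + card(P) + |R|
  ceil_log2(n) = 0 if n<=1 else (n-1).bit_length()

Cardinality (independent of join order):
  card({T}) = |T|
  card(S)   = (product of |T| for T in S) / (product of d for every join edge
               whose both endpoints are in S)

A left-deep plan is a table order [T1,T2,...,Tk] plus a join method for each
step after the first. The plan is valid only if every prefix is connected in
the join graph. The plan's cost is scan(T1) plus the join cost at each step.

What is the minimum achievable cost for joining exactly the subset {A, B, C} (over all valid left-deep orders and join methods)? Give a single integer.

Selinger DP over subsets of {A,B,C}:
  {B}: scan cost=20, card=20
  {A}: scan cost=120, card=120
  {C}: scan cost=400, card=400
  {AB}: card=1200; try (B,hash)→440, (A,merge)→1100, (B,merge)→1200, (A,nl_idx)→1360, (A,hash)→1720, (B,nl_idx)→1920 …(+2); best=440 via (B,hash)
  {BC}: card=160; try (B,hash)→1000, (B,nl_idx)→2560, (C,merge)→4140, (B,merge)→4520, (C,hash)→7240, (C,nl)→8020 …(+1); best=1000 via (B,hash)
  {ABC}: card=9600; try (A,hash)→2840, (A,merge)→3400, (C,hash)→8840, (A,nl_idx)→11720, (C,merge)→18840, (A,nl)→20200 …(+1); best=2840 via (A,hash)

2840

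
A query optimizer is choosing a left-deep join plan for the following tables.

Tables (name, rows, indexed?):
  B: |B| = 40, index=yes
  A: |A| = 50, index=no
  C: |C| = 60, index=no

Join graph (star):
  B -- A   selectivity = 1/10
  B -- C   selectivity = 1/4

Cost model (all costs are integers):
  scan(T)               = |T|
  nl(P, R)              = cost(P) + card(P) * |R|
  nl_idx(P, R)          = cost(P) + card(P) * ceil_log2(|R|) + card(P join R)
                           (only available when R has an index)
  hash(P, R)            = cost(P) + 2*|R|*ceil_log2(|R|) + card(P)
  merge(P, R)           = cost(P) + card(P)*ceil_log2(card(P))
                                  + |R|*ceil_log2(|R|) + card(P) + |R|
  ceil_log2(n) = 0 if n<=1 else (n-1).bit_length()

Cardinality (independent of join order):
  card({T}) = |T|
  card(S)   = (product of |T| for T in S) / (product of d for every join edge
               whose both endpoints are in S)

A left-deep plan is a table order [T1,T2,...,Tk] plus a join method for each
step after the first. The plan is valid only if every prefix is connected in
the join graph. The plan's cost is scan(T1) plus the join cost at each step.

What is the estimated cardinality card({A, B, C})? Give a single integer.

Tables in S: A(50), B(40), C(60)
Edges inside S: B-A(d=10), B-C(d=4)
numerator = 50 * 40 * 60 = 120000
denominator = 10 * 4 = 40
card(S) = 120000 / 40 = 3000

3000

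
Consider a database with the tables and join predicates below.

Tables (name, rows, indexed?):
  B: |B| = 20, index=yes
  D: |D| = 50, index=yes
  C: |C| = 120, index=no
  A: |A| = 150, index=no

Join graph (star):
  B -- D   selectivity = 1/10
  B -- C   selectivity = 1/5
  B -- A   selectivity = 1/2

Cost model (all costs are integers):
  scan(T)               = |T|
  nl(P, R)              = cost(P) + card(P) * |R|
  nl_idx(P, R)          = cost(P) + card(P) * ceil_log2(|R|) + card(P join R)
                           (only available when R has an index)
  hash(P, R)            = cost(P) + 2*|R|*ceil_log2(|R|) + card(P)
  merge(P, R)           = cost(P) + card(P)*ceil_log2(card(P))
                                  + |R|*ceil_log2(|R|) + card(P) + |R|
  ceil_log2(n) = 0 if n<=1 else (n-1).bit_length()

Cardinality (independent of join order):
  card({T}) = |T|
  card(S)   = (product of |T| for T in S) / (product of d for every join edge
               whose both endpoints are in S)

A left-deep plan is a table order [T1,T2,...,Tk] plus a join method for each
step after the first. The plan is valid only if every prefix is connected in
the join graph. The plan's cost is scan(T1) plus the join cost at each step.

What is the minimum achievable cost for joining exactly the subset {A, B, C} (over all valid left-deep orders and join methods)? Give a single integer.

Selinger DP over subsets of {A,B,C}:
  {B}: scan cost=20, card=20
  {C}: scan cost=120, card=120
  {A}: scan cost=150, card=150
  {BC}: card=480; try (B,hash)→440, (C,merge)→1100, (B,merge)→1200, (B,nl_idx)→1200, (C,hash)→1720, (C,nl)→2420 …(+1); best=440 via (B,hash)
  {AB}: card=1500; try (B,hash)→500, (A,merge)→1490, (B,merge)→1620, (B,nl_idx)→2400, (A,hash)→2440, (A,nl)→3020 …(+1); best=500 via (B,hash)
  {ABC}: card=36000; try (A,hash)→3320, (C,hash)→3680, (A,merge)→6590, (C,merge)→19460, (A,nl)→72440, (C,nl)→180500; best=3320 via (A,hash)

3320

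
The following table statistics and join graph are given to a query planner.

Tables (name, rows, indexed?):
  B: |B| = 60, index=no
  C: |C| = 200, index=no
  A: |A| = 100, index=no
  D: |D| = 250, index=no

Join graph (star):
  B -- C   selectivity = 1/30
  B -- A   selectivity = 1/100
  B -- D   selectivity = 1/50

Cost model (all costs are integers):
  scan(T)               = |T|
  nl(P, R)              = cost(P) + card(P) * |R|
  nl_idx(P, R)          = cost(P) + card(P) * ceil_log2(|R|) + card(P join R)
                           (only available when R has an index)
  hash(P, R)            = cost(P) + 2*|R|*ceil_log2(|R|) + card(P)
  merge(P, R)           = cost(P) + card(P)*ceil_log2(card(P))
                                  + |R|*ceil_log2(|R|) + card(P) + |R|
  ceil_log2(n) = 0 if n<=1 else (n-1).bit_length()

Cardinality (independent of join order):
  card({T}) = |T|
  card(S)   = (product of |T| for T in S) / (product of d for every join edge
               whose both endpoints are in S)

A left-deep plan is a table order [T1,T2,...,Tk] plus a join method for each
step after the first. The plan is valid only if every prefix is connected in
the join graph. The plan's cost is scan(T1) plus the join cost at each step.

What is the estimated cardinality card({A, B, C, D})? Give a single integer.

Tables in S: A(100), B(60), C(200), D(250)
Edges inside S: B-C(d=30), B-A(d=100), B-D(d=50)
numerator = 100 * 60 * 200 * 250 = 300000000
denominator = 30 * 100 * 50 = 150000
card(S) = 300000000 / 150000 = 2000

2000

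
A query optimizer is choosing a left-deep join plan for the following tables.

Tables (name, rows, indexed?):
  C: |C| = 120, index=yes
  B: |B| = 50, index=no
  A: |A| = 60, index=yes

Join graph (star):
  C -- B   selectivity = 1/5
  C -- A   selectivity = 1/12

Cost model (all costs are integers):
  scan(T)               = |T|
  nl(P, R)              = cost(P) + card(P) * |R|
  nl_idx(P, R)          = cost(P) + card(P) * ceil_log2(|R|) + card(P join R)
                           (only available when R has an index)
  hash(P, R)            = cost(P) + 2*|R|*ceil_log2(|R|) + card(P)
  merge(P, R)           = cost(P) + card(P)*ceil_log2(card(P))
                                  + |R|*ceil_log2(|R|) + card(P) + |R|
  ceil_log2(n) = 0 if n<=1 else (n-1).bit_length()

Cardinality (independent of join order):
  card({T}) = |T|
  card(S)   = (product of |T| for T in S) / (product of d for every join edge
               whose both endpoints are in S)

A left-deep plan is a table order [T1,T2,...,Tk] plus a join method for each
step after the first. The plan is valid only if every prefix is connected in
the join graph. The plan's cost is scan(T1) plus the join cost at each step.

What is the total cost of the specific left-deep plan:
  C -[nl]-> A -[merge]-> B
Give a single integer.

step 1: scan C: cost=120, card=120
step 2: join A via nl
    card(P join A) = 120*60/(12) = 600
    cost = 120 + 120*60 = 7320
step 3: join B via merge
    card(P join B) = 600*50/(5) = 6000
    cost = 7320 + 600*10 + 50*6 + 600 + 50 = 14270

14270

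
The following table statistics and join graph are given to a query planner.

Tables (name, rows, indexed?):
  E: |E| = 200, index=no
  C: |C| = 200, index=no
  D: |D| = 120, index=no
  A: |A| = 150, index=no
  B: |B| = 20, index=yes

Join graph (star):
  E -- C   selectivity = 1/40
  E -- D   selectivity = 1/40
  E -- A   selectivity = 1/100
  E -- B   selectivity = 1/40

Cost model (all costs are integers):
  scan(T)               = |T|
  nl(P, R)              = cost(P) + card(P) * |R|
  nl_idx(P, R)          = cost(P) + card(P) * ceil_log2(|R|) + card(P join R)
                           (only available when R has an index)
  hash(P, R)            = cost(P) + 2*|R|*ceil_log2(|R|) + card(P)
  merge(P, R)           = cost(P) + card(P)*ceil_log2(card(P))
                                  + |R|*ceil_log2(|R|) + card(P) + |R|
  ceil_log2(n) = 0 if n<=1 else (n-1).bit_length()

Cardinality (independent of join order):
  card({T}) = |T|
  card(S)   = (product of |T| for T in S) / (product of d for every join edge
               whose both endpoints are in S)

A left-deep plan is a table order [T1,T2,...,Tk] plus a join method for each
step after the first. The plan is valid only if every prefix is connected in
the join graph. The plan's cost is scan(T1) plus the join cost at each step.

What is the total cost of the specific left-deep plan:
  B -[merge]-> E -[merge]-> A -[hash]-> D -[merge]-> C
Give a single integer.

12220

step 1: scan B: cost=20, card=20
step 2: join E via merge
    card(P join E) = 20*200/(40) = 100
    cost = 20 + 20*5 + 200*8 + 20 + 200 = 1940
step 3: join A via merge
    card(P join A) = 100*150/(100) = 150
    cost = 1940 + 100*7 + 150*8 + 100 + 150 = 4090
step 4: join D via hash
    card(P join D) = 150*120/(40) = 450
    cost = 4090 + 2*120*7 + 150 = 5920
step 5: join C via merge
    card(P join C) = 450*200/(40) = 2250
    cost = 5920 + 450*9 + 200*8 + 450 + 200 = 12220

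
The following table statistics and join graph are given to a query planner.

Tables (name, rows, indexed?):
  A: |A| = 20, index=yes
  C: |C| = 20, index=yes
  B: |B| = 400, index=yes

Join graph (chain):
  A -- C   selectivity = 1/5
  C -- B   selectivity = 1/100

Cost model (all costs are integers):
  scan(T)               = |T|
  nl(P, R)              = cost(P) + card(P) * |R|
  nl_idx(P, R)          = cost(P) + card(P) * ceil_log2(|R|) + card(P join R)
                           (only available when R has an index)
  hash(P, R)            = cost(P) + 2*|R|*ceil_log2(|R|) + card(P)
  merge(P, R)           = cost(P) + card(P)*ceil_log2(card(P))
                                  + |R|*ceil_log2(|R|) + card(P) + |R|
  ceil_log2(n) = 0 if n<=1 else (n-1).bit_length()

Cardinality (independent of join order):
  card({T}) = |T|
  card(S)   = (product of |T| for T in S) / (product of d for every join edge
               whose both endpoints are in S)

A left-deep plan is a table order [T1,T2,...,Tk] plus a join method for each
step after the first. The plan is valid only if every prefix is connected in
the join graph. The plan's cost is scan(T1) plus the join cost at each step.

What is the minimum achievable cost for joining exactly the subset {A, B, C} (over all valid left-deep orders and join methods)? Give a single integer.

Selinger DP over subsets of {A,B,C}:
  {A}: scan cost=20, card=20
  {C}: scan cost=20, card=20
  {B}: scan cost=400, card=400
  {AC}: card=80; try (C,nl_idx)→200, (A,nl_idx)→200, (C,hash)→240, (A,hash)→240, (C,merge)→260, (A,merge)→260 …(+2); best=200 via (C,nl_idx)
  {BC}: card=80; try (B,nl_idx)→280, (C,hash)→1000, (C,nl_idx)→2480, (B,merge)→4140, (C,merge)→4520, (B,hash)→7240 …(+2); best=280 via (B,nl_idx)
  {ABC}: card=320; try (A,hash)→560, (A,nl_idx)→1000, (A,merge)→1040, (B,nl_idx)→1240, (A,nl)→1880, (B,merge)→4840 …(+2); best=560 via (A,hash)

560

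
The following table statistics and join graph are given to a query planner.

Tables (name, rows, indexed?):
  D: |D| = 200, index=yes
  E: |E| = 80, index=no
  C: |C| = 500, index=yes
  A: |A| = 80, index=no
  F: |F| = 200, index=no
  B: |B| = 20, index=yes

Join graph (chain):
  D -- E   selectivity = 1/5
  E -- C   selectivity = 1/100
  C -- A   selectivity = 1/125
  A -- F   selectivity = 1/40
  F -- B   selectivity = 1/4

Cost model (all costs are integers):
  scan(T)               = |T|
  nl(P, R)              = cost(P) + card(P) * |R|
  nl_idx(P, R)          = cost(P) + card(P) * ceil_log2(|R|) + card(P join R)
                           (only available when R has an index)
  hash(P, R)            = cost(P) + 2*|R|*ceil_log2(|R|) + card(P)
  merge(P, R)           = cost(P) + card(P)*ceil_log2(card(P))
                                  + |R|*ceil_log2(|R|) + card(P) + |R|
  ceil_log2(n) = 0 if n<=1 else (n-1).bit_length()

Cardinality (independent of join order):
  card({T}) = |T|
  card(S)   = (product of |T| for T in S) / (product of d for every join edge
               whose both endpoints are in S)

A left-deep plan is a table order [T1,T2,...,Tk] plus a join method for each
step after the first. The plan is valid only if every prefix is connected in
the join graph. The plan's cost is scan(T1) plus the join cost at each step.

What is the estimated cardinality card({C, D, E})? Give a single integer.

16000

Tables in S: C(500), D(200), E(80)
Edges inside S: D-E(d=5), E-C(d=100)
numerator = 500 * 200 * 80 = 8000000
denominator = 5 * 100 = 500
card(S) = 8000000 / 500 = 16000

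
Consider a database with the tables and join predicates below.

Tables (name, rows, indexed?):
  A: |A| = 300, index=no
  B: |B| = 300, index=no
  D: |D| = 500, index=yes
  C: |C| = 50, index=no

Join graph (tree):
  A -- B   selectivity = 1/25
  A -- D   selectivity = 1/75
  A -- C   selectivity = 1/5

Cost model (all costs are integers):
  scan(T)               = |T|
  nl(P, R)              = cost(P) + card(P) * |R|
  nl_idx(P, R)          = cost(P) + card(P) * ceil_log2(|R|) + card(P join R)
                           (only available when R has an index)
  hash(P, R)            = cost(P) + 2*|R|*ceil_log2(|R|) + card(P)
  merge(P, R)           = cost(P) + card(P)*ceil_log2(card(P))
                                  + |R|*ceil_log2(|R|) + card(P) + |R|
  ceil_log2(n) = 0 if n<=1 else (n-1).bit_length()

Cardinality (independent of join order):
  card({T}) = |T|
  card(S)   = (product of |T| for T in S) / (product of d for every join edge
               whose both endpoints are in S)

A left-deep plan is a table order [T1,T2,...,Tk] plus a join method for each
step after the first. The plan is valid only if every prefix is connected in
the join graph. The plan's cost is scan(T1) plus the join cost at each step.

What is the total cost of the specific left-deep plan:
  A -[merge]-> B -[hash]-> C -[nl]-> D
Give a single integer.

18010500

step 1: scan A: cost=300, card=300
step 2: join B via merge
    card(P join B) = 300*300/(25) = 3600
    cost = 300 + 300*9 + 300*9 + 300 + 300 = 6300
step 3: join C via hash
    card(P join C) = 3600*50/(5) = 36000
    cost = 6300 + 2*50*6 + 3600 = 10500
step 4: join D via nl
    card(P join D) = 36000*500/(75) = 240000
    cost = 10500 + 36000*500 = 18010500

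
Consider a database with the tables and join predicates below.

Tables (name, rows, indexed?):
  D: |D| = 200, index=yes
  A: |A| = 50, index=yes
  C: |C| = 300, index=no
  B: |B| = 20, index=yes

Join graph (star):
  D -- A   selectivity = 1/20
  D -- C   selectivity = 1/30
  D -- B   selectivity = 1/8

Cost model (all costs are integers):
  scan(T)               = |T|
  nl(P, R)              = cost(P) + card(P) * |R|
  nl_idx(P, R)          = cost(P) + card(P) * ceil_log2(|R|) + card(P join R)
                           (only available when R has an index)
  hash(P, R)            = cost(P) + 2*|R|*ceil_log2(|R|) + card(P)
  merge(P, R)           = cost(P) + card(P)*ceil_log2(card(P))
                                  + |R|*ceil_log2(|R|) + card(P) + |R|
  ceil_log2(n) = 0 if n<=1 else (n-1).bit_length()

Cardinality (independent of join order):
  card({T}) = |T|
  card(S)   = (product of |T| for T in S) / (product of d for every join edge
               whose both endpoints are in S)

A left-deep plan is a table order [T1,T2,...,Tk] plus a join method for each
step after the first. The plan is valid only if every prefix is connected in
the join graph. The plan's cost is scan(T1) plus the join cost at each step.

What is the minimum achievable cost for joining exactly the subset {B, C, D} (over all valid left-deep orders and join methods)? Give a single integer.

Selinger DP over subsets of {B,C,D}:
  {D}: scan cost=200, card=200
  {C}: scan cost=300, card=300
  {B}: scan cost=20, card=20
  {CD}: card=2000; try (D,hash)→3800, (D,nl_idx)→4700, (C,merge)→5000, (D,merge)→5100, (C,hash)→5800, (C,nl)→60200 …(+1); best=3800 via (D,hash)
  {BD}: card=500; try (B,hash)→600, (D,nl_idx)→680, (B,nl_idx)→1700, (D,merge)→1940, (B,merge)→2120, (D,hash)→3240 …(+2); best=600 via (B,hash)
  {BCD}: card=5000; try (B,hash)→6000, (C,hash)→6500, (C,merge)→8600, (B,nl_idx)→18800, (B,merge)→27920, (B,nl)→43800 …(+1); best=6000 via (B,hash)

6000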